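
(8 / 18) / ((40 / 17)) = 17 / 90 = 0.19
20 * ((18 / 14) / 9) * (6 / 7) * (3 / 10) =0.73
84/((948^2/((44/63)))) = 11/168507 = 0.00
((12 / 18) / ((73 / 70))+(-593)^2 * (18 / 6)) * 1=1054947.64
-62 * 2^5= -1984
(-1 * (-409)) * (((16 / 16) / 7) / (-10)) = -409 / 70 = -5.84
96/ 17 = 5.65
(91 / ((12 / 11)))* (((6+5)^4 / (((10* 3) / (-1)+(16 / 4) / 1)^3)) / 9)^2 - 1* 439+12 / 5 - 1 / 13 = -50347968607007 / 115486974720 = -435.96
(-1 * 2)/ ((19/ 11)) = -22/ 19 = -1.16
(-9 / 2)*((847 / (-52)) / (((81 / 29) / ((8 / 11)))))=2233 / 117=19.09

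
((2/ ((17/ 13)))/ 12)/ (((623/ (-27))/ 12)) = -0.07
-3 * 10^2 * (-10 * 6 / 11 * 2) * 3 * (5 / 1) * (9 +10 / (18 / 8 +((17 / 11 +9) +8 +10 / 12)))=2917620000 / 6281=464515.20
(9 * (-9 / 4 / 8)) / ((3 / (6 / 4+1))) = -135 / 64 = -2.11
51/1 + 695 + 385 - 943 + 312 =500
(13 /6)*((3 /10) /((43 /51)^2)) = 33813 /36980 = 0.91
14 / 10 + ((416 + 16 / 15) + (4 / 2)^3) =6397 / 15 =426.47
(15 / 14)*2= 15 / 7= 2.14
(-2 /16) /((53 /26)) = -13 /212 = -0.06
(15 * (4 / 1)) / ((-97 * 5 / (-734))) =8808 / 97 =90.80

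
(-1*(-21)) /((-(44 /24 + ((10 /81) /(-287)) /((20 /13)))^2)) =-11348883189 /1815867769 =-6.25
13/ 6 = 2.17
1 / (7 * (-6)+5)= -1 / 37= -0.03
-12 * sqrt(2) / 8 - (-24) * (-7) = -168 - 3 * sqrt(2) / 2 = -170.12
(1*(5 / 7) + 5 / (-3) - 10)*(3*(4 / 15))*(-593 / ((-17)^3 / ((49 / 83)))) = -763784 / 1223337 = -0.62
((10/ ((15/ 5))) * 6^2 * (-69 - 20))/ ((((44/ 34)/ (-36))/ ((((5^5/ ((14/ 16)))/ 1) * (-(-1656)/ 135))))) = 1002211200000/ 77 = 13015729870.13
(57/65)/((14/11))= 627/910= 0.69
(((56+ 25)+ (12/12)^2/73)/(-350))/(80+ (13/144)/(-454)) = -0.00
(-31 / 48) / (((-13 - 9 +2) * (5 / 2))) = 31 / 2400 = 0.01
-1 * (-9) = 9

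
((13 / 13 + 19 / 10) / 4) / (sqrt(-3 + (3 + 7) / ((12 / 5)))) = 29 * sqrt(42) / 280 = 0.67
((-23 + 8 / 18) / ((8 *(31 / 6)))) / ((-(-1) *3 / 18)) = -203 / 62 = -3.27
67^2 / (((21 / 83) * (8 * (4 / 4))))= 372587 / 168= 2217.78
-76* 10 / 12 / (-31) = 190 / 93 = 2.04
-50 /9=-5.56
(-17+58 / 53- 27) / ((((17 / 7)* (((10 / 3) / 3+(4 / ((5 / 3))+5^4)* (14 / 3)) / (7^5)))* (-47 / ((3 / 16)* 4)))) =1.62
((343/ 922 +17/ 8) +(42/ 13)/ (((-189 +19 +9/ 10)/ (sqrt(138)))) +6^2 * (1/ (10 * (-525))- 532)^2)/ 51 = 9589852921270771/ 48001625000- 140 * sqrt(138)/ 373711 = 199781.83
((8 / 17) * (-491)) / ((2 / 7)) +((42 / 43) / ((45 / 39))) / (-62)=-91631967 / 113305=-808.72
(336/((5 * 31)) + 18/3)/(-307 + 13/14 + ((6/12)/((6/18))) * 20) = -17724/599075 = -0.03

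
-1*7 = -7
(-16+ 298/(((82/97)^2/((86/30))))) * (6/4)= 59476583/33620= 1769.08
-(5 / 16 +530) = -8485 / 16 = -530.31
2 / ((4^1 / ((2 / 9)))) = 1 / 9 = 0.11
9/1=9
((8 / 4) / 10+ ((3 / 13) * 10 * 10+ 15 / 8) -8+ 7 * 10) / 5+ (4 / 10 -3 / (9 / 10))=113077 / 7800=14.50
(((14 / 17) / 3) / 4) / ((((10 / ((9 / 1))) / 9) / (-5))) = -189 / 68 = -2.78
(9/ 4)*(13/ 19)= 117/ 76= 1.54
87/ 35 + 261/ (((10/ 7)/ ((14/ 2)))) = 89697/ 70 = 1281.39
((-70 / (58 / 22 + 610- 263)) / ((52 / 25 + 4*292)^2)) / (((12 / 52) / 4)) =-3128125 / 1234103764644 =-0.00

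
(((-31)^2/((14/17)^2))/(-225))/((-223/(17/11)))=0.04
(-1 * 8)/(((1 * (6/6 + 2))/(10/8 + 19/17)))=-322/51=-6.31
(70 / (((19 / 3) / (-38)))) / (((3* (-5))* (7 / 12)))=48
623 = 623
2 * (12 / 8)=3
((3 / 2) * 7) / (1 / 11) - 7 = 217 / 2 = 108.50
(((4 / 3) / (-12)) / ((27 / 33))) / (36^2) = -0.00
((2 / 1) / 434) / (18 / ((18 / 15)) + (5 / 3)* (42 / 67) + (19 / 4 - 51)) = -268 / 1756615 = -0.00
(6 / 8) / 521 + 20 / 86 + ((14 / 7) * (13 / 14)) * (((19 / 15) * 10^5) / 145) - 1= 88494852413 / 54573708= 1621.57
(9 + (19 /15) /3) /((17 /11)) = 4664 /765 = 6.10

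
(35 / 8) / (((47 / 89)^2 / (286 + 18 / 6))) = 80120915 / 17672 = 4533.78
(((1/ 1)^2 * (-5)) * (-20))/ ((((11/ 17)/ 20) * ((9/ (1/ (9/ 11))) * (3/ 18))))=68000/ 27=2518.52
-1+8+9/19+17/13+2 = 2663/247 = 10.78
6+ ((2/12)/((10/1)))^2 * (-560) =263/45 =5.84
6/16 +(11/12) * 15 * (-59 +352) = 32233/8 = 4029.12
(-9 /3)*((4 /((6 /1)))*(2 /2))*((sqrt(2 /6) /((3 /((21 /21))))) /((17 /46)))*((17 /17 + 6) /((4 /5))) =-805*sqrt(3) /153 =-9.11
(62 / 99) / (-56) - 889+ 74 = -2259211 / 2772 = -815.01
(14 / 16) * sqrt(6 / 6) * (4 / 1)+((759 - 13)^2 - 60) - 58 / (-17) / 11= 208115969 / 374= 556459.81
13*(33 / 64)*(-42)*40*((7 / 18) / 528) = -3185 / 384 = -8.29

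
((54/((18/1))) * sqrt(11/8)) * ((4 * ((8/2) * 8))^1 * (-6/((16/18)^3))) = -6561 * sqrt(22)/8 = -3846.73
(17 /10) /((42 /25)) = 85 /84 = 1.01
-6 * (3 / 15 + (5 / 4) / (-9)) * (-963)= 3531 / 10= 353.10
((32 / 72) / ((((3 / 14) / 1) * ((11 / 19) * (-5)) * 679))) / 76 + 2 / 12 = 48011 / 288090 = 0.17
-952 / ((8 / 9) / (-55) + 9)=-471240 / 4447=-105.97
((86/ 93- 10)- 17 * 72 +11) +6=-113095/ 93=-1216.08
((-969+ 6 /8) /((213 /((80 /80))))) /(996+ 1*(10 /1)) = -0.00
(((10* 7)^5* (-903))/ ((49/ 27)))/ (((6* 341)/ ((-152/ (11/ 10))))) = 211854636000000/ 3751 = 56479508397.76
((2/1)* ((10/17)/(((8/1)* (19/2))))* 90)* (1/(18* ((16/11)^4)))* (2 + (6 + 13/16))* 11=567704775/338690048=1.68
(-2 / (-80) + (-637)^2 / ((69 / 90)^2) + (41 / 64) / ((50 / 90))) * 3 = 350585014299 / 169280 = 2071036.24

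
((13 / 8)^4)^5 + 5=19010728382403833673681 / 1152921504606846976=16489.18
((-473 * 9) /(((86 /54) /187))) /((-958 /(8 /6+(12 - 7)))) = 3165723 /958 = 3304.51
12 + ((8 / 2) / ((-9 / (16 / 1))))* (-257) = 16556 / 9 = 1839.56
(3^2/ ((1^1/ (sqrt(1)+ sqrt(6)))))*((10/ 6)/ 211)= 15/ 211+ 15*sqrt(6)/ 211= 0.25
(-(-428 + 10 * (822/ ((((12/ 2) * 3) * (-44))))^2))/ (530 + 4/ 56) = 25444237/ 32325876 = 0.79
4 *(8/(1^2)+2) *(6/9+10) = 1280/3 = 426.67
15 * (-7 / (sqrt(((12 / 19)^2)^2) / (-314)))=1983695 / 24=82653.96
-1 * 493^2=-243049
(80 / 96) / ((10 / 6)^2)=3 / 10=0.30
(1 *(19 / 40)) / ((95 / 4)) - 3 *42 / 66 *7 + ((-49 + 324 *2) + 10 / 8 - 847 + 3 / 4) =-259.34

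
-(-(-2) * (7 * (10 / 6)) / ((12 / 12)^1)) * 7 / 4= -245 / 6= -40.83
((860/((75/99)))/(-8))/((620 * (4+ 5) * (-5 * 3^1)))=473/279000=0.00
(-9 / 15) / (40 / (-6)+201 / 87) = 261 / 1895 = 0.14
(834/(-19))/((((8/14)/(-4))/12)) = 70056/19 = 3687.16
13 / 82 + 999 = 81931 / 82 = 999.16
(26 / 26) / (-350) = -1 / 350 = -0.00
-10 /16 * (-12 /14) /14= 15 /392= 0.04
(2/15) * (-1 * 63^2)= -2646/5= -529.20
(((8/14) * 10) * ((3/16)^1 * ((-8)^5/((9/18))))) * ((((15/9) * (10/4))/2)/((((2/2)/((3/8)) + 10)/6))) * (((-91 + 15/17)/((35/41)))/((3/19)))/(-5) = -7718338560/833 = -9265712.56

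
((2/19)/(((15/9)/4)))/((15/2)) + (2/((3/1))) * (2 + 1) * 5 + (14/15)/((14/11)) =15343/1425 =10.77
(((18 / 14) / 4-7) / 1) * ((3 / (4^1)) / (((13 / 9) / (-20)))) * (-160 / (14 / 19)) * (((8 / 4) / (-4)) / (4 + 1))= 959310 / 637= 1505.98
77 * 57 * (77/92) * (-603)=-203785659/92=-2215061.51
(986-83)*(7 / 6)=2107 / 2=1053.50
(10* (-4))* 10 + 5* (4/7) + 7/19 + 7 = -51840/133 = -389.77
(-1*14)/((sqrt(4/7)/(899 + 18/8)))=-16691.38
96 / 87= 32 / 29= 1.10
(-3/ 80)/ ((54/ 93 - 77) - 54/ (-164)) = 3813/ 7736840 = 0.00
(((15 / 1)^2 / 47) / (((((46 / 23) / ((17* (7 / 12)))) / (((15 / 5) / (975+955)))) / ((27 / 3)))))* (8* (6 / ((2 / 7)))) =1012095 / 18142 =55.79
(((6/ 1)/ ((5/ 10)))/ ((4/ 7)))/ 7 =3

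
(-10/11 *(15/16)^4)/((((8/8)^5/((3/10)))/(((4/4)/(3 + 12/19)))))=-961875/16580608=-0.06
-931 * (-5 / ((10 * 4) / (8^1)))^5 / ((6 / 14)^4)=2235331 / 81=27596.68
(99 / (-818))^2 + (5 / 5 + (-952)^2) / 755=1200.42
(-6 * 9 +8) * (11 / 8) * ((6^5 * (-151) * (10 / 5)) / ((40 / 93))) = 1726699194 / 5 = 345339838.80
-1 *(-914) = 914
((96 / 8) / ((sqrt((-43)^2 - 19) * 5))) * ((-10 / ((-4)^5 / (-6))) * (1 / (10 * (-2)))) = 3 * sqrt(1830) / 780800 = 0.00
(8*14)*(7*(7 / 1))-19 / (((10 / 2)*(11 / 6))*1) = 301726 / 55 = 5485.93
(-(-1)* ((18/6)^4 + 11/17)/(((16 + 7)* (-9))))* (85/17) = -6940/3519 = -1.97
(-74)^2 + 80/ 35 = 38348/ 7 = 5478.29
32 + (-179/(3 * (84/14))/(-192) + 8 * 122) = 3483827/3456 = 1008.05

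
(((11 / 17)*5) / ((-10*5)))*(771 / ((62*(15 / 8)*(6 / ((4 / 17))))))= -11308 / 671925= -0.02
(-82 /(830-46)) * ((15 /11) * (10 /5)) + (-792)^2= 1352380569 /2156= 627263.71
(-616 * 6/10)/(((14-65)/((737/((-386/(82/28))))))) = -664774/16405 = -40.52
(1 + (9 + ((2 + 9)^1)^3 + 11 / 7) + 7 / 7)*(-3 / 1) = -28215 / 7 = -4030.71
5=5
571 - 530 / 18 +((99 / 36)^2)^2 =1379513 / 2304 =598.75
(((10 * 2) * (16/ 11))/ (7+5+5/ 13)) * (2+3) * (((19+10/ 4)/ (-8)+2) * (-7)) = 1300/ 23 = 56.52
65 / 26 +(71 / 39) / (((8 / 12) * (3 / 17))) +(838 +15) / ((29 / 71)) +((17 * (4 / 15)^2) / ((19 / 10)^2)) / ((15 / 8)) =38703517478 / 18373095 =2106.53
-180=-180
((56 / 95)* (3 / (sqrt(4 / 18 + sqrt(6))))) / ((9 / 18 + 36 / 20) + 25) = 48 / (247* sqrt(2 + 9* sqrt(6))) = 0.04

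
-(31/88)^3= -29791/681472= -0.04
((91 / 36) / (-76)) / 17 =-91 / 46512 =-0.00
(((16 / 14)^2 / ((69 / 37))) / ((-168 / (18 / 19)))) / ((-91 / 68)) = 40256 / 13640081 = 0.00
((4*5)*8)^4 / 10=65536000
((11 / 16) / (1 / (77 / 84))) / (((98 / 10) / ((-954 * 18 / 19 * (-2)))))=865755 / 7448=116.24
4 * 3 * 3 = 36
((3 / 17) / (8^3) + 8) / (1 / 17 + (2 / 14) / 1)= 487445 / 12288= 39.67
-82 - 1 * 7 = -89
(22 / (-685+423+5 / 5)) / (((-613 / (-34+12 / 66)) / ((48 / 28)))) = -992 / 124439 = -0.01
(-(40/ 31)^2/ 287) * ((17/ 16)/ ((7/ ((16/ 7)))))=-27200/ 13514543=-0.00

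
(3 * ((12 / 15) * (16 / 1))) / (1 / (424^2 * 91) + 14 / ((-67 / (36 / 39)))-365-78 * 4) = -210450100224 / 3711336193265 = -0.06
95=95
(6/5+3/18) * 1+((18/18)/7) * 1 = 1.51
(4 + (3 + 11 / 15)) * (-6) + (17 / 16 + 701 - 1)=52373 / 80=654.66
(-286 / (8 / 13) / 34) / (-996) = 1859 / 135456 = 0.01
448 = 448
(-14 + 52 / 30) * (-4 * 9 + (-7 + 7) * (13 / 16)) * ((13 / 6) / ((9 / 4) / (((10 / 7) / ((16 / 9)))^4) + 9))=435942000 / 6559249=66.46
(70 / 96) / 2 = 35 / 96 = 0.36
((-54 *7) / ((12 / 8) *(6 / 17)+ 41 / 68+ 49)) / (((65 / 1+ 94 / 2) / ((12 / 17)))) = -162 / 3409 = -0.05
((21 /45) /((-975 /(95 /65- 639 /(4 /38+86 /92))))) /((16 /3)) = 1877827 /34138000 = 0.06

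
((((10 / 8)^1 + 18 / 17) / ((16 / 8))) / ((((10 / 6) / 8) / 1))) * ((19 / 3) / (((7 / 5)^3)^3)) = 1165234375 / 686011319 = 1.70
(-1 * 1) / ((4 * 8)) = -1 / 32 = -0.03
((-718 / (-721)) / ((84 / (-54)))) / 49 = -3231 / 247303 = -0.01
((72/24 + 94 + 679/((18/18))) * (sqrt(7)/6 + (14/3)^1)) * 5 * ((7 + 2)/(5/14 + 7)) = 81480 * sqrt(7)/103 + 2281440/103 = 24242.87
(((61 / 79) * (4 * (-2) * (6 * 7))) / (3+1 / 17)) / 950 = -43554 / 487825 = -0.09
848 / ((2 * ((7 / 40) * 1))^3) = 6784000 / 343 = 19778.43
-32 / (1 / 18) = -576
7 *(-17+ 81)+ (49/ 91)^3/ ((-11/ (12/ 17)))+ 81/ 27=185284273/ 410839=450.99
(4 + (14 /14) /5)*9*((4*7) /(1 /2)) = 10584 /5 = 2116.80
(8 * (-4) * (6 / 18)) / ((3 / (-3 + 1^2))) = 64 / 9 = 7.11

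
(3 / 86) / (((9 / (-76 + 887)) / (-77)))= -62447 / 258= -242.04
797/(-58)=-797/58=-13.74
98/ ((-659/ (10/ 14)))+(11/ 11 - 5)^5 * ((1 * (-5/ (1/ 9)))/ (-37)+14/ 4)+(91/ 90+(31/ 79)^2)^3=-20861147160503699241017437/ 4320929840989067847000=-4827.93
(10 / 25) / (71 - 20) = 2 / 255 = 0.01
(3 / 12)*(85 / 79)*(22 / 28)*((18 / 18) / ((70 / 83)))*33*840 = 7682895 / 1106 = 6946.56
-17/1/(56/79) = -1343/56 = -23.98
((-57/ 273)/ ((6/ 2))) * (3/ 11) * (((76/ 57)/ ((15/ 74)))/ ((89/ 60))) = -22496/ 267267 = -0.08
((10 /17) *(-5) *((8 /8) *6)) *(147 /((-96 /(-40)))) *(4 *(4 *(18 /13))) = -5292000 /221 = -23945.70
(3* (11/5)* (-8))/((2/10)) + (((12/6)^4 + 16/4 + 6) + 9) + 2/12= -1373/6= -228.83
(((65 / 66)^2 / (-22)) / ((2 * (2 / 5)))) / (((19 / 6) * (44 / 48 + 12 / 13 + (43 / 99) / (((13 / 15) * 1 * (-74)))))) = -10161125 / 1070221284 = -0.01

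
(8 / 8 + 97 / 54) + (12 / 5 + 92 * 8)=200123 / 270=741.20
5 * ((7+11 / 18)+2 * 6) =1765 / 18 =98.06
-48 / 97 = -0.49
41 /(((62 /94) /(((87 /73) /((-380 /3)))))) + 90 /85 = 6928821 /14618980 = 0.47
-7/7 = -1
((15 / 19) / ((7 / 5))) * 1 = 75 / 133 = 0.56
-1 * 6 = -6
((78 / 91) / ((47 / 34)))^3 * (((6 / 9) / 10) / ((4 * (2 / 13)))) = 0.03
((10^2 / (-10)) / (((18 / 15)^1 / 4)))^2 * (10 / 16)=6250 / 9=694.44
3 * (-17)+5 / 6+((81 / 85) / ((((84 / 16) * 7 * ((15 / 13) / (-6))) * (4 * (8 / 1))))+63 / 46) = -280495319 / 5747700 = -48.80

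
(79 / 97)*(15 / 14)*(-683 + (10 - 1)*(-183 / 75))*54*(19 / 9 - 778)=87501626712 / 3395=25773675.03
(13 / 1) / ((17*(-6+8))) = 13 / 34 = 0.38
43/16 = 2.69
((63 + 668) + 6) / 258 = 2.86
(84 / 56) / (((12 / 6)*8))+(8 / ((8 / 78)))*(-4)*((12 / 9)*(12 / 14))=-79851 / 224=-356.48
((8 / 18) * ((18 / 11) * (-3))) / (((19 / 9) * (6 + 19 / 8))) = -1728 / 14003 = -0.12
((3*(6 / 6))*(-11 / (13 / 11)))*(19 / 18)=-2299 / 78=-29.47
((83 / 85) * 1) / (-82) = -83 / 6970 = -0.01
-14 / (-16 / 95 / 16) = 1330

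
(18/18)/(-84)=-1/84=-0.01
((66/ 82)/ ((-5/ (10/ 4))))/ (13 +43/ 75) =-0.03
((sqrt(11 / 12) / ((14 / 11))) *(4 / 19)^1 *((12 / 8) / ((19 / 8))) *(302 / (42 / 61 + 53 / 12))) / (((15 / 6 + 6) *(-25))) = -19453632 *sqrt(33) / 4013444575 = -0.03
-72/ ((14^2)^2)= -9/ 4802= -0.00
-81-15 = -96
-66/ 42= -11/ 7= -1.57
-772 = -772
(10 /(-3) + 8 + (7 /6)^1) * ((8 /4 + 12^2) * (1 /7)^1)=365 /3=121.67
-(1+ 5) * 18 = -108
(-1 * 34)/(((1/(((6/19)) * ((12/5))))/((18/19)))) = -24.41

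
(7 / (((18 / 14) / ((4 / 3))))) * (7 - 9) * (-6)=784 / 9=87.11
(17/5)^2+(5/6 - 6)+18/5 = 1499/150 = 9.99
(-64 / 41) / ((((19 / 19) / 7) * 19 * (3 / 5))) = -2240 / 2337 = -0.96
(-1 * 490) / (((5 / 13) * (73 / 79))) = -1378.71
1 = 1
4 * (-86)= -344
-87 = -87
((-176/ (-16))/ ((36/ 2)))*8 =44/ 9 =4.89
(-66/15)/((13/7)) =-154/65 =-2.37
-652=-652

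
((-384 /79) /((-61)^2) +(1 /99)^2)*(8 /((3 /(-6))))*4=222056000 /2881092159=0.08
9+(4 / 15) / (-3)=401 / 45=8.91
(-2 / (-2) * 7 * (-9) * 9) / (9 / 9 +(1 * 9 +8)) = -63 / 2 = -31.50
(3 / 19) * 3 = 9 / 19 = 0.47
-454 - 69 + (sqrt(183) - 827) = -1336.47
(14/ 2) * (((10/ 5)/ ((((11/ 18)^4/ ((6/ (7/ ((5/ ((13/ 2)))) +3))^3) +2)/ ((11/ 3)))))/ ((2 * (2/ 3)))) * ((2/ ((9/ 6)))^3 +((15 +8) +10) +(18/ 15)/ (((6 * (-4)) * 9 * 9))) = 30877101763200/ 71287056601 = 433.14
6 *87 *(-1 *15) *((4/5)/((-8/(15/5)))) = 2349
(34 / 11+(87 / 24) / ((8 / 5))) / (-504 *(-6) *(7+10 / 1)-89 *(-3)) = 1257 / 12126400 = 0.00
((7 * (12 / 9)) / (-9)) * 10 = -280 / 27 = -10.37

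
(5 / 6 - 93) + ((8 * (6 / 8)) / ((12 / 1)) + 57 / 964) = -264929 / 2892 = -91.61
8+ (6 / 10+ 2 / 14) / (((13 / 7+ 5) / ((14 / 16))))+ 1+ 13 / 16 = 9511 / 960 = 9.91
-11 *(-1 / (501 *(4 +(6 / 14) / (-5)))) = 385 / 68637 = 0.01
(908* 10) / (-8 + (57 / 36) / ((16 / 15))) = -581120 / 417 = -1393.57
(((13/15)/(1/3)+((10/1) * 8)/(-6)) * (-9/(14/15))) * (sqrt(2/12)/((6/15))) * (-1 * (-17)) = 5865 * sqrt(6)/8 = 1795.78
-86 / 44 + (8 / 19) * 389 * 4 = 273039 / 418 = 653.20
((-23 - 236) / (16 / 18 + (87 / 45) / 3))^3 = -58637179125 / 12167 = -4819362.14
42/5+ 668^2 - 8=2231122/5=446224.40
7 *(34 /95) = 238 /95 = 2.51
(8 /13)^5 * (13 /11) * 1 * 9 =294912 /314171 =0.94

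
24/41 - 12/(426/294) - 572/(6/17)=-14220494/8733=-1628.36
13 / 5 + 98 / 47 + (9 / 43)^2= 2054784 / 434515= 4.73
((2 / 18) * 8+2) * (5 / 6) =65 / 27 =2.41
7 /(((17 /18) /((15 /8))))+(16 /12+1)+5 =4331 /204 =21.23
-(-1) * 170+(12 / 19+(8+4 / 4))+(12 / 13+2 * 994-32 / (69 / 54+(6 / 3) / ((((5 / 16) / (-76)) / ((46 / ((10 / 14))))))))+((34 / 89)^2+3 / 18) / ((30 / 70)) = 1076813112379374619 / 496390776149502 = 2169.29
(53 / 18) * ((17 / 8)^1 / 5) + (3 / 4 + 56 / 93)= 2.60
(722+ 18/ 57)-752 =-564/ 19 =-29.68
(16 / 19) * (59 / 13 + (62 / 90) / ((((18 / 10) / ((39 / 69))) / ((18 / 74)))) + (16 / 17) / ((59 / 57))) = 8788743424 / 1897448319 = 4.63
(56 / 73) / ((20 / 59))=2.26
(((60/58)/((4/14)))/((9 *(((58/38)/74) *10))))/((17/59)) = 290339/42891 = 6.77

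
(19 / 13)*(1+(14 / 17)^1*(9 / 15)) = 2413 / 1105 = 2.18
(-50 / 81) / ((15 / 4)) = -40 / 243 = -0.16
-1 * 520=-520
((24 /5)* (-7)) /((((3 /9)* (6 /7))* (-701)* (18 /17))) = 1666 /10515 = 0.16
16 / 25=0.64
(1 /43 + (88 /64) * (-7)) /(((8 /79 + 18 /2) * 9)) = -28993 /247336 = -0.12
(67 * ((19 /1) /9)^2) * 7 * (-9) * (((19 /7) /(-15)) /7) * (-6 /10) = -291.78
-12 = -12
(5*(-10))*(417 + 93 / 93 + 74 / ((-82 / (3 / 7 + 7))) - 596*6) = 45413500 / 287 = 158235.19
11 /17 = 0.65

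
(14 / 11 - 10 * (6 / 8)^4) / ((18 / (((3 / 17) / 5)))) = -2663 / 718080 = -0.00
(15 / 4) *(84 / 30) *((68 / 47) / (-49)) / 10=-51 / 1645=-0.03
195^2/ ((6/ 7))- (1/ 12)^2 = 6388199/ 144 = 44362.49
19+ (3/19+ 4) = 440/19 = 23.16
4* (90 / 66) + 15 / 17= 1185 / 187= 6.34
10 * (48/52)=120/13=9.23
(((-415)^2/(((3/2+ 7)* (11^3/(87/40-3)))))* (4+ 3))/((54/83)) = -20012545/148104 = -135.12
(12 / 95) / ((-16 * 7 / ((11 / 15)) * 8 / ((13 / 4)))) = -143 / 425600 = -0.00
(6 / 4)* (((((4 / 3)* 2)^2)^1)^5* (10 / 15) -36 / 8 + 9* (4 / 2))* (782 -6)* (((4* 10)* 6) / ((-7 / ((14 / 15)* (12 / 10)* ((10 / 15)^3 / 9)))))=-85417118864384 / 4782969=-17858597.63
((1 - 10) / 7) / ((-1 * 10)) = 9 / 70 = 0.13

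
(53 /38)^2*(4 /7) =2809 /2527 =1.11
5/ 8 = 0.62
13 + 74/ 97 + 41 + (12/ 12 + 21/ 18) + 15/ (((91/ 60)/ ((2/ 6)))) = 3189703/ 52962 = 60.23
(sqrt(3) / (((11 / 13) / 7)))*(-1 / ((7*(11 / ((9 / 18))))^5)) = -13*sqrt(3) / 136112574752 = -0.00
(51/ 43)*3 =153/ 43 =3.56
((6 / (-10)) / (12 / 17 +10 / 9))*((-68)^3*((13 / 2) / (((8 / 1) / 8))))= 674897.75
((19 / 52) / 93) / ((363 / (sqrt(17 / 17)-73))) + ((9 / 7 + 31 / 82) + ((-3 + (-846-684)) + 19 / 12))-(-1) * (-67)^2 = 496975151789 / 167939772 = 2959.25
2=2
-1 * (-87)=87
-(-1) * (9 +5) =14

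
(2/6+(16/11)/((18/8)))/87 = 97/8613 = 0.01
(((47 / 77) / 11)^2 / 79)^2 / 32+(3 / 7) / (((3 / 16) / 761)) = 178790484652362707777 / 102786908062295072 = 1739.43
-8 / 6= -4 / 3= -1.33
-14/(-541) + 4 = 2178/541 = 4.03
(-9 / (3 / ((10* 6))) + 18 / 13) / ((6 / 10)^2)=-496.15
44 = 44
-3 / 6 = -0.50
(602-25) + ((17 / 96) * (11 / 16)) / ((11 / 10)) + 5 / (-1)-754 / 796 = 87292051 / 152832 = 571.16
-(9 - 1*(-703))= -712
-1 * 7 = -7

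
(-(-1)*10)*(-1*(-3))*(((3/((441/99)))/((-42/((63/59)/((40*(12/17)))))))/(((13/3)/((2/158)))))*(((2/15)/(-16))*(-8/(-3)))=561/475049120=0.00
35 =35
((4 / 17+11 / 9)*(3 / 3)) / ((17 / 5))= 1115 / 2601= 0.43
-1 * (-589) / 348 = 589 / 348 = 1.69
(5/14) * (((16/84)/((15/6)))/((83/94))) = 376/12201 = 0.03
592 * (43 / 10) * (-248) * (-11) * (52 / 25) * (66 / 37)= 3220698624 / 125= 25765588.99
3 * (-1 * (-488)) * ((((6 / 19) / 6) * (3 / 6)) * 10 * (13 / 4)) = 23790 / 19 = 1252.11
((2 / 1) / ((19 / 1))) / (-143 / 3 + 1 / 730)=-4380 / 1983353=-0.00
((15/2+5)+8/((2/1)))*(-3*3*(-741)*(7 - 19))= -1320462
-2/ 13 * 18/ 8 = -9/ 26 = -0.35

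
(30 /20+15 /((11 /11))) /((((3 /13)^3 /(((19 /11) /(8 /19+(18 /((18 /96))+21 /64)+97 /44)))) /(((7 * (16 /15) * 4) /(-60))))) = -31267844608 /2680300125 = -11.67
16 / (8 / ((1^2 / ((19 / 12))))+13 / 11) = 528 / 457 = 1.16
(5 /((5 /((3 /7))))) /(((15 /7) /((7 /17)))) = 7 /85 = 0.08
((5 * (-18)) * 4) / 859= -360 / 859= -0.42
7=7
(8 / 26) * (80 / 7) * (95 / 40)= 8.35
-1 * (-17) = 17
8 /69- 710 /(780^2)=160607 /1399320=0.11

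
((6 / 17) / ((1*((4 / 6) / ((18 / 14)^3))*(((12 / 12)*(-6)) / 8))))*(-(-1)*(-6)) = 52488 / 5831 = 9.00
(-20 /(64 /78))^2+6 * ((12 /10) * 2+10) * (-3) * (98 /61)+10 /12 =13843019 /58560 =236.39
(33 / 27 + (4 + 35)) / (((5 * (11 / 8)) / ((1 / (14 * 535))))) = 1448 / 1853775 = 0.00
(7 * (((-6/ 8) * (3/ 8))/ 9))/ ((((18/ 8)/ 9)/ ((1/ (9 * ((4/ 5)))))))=-0.12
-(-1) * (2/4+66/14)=73/14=5.21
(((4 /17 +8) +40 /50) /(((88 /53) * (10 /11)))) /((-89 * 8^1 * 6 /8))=-424 /37825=-0.01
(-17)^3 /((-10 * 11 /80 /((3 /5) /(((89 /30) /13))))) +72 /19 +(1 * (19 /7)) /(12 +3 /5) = 77095654847 /8203041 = 9398.42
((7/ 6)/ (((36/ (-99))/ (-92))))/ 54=1771/ 324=5.47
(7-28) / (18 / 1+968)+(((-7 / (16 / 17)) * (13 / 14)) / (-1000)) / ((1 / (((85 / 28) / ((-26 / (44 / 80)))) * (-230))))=28520281 / 353382400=0.08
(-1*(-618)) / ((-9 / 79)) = -16274 / 3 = -5424.67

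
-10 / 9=-1.11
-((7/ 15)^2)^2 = -2401/ 50625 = -0.05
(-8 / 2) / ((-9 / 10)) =40 / 9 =4.44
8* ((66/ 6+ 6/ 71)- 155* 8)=-698024/ 71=-9831.32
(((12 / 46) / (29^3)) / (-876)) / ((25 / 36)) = -0.00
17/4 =4.25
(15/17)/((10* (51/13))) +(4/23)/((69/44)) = 122359/917286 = 0.13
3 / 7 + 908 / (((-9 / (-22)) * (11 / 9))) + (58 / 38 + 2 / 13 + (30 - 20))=3160800 / 1729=1828.11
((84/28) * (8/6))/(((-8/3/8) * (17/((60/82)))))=-360/697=-0.52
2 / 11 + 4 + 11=167 / 11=15.18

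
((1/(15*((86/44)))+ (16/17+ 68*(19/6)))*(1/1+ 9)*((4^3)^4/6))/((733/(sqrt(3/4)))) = 7146100.60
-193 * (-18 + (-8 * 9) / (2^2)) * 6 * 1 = 41688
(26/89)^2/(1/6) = 4056/7921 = 0.51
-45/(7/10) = -450/7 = -64.29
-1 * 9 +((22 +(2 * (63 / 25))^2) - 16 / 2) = 19001 / 625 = 30.40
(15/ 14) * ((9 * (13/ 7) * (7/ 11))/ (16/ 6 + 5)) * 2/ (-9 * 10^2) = -117/ 35420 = -0.00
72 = 72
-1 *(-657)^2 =-431649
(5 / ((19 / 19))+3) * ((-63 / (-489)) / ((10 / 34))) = 2856 / 815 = 3.50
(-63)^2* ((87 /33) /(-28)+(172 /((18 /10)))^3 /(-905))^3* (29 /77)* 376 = -503803513457218.87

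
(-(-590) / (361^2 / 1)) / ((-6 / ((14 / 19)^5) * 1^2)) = -158658080 / 968063093337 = -0.00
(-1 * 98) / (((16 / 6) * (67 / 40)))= -1470 / 67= -21.94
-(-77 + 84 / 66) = 833 / 11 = 75.73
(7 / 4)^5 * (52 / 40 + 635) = 106942941 / 10240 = 10443.65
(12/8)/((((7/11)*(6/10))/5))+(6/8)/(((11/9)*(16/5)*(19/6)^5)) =3745214555/190659623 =19.64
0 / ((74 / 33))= 0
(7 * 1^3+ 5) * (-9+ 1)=-96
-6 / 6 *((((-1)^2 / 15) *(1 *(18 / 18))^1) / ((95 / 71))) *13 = -923 / 1425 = -0.65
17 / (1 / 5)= 85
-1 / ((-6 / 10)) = 5 / 3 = 1.67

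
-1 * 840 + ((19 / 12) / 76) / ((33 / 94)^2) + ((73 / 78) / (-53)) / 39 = -98302330825 / 117050076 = -839.83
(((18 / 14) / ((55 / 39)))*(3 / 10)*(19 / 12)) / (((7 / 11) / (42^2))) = 60021 / 50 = 1200.42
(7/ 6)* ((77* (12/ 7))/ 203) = 22/ 29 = 0.76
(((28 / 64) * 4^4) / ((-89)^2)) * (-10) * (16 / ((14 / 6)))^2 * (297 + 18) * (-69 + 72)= -49766400 / 7921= -6282.84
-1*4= -4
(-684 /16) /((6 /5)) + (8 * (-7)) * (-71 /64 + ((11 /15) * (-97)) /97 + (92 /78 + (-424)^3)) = 554918174917 /130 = 4268601345.52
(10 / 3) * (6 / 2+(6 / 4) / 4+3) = 85 / 4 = 21.25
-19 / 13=-1.46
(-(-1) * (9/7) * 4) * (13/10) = 234/35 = 6.69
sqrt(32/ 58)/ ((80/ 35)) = 7 * sqrt(29)/ 116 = 0.32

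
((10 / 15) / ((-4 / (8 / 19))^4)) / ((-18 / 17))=-272 / 3518667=-0.00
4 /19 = 0.21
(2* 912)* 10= 18240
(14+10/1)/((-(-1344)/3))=3/56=0.05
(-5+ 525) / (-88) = -65 / 11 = -5.91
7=7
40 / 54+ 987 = 26669 / 27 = 987.74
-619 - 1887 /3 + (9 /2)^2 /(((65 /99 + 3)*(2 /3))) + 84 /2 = -3468519 /2896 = -1197.69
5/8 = 0.62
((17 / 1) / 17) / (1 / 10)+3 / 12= 41 / 4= 10.25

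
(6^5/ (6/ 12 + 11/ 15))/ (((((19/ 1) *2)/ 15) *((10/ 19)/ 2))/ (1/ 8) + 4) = 174960/ 259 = 675.52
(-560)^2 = 313600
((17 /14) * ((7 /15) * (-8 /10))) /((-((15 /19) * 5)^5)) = 0.00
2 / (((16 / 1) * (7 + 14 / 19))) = 19 / 1176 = 0.02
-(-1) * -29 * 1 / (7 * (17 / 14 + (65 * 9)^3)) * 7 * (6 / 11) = -2436 / 30831050437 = -0.00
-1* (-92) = 92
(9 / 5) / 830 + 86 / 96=89441 / 99600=0.90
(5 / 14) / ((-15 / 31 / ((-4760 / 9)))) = 10540 / 27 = 390.37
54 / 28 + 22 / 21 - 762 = -31879 / 42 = -759.02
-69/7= -9.86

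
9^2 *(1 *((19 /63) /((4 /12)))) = 513 /7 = 73.29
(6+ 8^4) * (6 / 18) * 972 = 1329048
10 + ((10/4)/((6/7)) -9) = 47/12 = 3.92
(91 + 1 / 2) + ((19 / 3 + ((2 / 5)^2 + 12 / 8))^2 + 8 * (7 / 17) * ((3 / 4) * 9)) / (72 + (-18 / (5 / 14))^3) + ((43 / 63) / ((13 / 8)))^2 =12384963315097141 / 135095307852960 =91.68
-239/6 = -39.83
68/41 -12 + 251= 9867/41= 240.66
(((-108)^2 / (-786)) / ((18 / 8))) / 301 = -864 / 39431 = -0.02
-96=-96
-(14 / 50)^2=-49 / 625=-0.08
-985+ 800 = -185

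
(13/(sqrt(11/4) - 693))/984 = -273/14320070 - 13 * sqrt(11)/945124620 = -0.00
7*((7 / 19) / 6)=0.43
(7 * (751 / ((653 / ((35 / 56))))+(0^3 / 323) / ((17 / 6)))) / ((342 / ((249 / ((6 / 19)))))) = 11.60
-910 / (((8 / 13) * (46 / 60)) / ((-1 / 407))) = 88725 / 18722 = 4.74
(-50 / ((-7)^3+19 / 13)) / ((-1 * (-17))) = 65 / 7548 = 0.01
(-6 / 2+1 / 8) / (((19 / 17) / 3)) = -1173 / 152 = -7.72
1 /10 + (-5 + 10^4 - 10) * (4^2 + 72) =8786801 /10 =878680.10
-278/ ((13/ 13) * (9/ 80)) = -22240/ 9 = -2471.11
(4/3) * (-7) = -28/3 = -9.33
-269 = -269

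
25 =25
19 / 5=3.80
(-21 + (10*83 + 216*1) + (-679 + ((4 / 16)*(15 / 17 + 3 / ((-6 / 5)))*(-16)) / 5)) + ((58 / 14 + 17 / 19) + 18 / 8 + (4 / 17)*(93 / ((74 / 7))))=356.65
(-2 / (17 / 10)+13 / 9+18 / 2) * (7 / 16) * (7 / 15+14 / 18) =34741 / 6885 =5.05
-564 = -564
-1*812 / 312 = -203 / 78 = -2.60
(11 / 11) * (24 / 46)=12 / 23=0.52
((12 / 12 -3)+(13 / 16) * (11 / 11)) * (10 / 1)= -95 / 8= -11.88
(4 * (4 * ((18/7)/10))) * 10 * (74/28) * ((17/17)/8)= 666/49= 13.59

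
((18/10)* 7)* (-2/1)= -126/5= -25.20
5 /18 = 0.28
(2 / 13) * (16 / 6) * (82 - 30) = 64 / 3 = 21.33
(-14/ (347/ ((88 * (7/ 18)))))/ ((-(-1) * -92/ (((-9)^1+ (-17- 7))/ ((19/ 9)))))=-35574/ 151639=-0.23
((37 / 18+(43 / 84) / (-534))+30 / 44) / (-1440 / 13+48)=-1032499 / 23683968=-0.04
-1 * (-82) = 82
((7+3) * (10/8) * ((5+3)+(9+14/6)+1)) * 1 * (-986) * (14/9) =-10525550/27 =-389835.19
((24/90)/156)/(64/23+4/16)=92/163215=0.00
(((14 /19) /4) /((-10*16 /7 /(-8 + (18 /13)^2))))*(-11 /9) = -138523 /2311920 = -0.06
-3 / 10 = -0.30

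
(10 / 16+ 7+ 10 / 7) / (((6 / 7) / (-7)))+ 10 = -1023 / 16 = -63.94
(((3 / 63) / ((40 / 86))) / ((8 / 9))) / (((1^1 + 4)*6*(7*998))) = 43 / 78243200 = 0.00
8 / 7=1.14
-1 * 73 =-73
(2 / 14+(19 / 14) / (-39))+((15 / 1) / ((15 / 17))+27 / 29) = 285631 / 15834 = 18.04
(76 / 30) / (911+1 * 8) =38 / 13785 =0.00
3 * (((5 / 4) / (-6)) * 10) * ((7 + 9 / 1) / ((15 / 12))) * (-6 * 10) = 4800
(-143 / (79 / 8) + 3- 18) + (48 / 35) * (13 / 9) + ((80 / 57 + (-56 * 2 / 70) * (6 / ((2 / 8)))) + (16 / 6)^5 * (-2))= -4266297059 / 12766005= -334.19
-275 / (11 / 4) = -100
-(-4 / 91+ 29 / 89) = -2283 / 8099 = -0.28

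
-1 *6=-6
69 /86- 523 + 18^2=-17045 /86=-198.20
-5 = -5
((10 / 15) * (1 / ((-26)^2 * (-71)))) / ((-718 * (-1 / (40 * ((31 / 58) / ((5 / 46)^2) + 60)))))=-152596 / 1873823835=-0.00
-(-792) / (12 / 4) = 264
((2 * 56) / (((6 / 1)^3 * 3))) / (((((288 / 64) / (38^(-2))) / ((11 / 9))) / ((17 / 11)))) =119 / 2368521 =0.00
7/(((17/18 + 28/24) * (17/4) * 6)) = 42/323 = 0.13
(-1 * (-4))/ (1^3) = 4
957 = 957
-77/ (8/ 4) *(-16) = 616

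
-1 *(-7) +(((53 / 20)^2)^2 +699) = 755.32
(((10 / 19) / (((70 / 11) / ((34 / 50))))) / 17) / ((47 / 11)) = 121 / 156275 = 0.00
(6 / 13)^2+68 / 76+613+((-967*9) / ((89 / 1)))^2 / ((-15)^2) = 656.61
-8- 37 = -45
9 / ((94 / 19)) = 171 / 94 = 1.82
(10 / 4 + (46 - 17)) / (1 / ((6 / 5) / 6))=63 / 10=6.30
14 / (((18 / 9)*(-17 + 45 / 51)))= -119 / 274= -0.43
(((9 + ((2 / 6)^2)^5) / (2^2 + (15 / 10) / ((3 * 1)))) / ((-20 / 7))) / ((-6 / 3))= 0.35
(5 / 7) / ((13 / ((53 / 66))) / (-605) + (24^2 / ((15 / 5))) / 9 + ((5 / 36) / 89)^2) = 149621353200 / 4463086566029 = 0.03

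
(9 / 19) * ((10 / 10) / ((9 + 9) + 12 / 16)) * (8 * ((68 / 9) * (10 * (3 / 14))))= 2176 / 665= 3.27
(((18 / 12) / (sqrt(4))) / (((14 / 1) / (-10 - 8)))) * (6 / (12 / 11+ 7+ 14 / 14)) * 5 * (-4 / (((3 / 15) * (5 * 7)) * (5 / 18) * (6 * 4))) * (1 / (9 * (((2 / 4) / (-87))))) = -25839 / 4900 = -5.27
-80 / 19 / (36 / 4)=-80 / 171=-0.47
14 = 14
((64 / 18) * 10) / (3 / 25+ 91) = 4000 / 10251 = 0.39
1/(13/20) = 20/13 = 1.54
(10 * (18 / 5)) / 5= 36 / 5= 7.20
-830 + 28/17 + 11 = -13895/17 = -817.35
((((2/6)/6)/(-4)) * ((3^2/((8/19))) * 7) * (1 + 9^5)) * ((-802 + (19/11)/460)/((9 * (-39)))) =-3187090491865/11366784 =-280386.30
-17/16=-1.06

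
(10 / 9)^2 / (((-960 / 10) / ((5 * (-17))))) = 2125 / 1944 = 1.09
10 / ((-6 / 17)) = -85 / 3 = -28.33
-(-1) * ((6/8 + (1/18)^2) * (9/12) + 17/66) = 977/1188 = 0.82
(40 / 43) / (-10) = -4 / 43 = -0.09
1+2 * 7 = 15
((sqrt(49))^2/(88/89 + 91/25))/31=109025/319269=0.34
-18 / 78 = -3 / 13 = -0.23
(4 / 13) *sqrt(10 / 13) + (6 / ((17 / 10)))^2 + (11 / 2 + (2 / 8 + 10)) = 4 *sqrt(130) / 169 + 32607 / 1156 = 28.48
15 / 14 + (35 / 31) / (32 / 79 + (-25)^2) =23012965 / 21442638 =1.07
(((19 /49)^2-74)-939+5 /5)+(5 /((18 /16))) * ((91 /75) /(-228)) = -18695062427 /18475695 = -1011.87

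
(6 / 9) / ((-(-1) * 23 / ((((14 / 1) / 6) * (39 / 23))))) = 182 / 1587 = 0.11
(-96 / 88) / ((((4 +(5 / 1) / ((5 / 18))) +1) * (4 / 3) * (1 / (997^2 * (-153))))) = 1368750393 / 253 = 5410080.60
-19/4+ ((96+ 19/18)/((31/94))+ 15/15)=324251/1116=290.55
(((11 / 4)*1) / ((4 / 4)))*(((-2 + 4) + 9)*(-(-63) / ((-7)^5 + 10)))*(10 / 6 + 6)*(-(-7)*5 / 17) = -61985 / 34612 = -1.79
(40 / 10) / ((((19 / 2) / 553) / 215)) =951160 / 19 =50061.05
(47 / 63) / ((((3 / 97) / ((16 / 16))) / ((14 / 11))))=9118 / 297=30.70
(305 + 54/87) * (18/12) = 26589/58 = 458.43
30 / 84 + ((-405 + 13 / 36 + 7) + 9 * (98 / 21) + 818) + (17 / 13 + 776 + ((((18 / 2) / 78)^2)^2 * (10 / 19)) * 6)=42393427255 / 34187517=1240.03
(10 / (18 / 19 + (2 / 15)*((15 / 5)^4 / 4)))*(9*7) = 1900 / 11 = 172.73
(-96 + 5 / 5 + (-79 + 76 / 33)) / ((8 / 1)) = -2833 / 132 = -21.46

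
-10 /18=-0.56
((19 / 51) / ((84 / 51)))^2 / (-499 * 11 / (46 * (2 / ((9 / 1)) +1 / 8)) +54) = -10925 / 61852896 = -0.00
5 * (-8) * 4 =-160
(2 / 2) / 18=1 / 18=0.06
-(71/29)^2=-5041/841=-5.99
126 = 126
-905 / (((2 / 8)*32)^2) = -14.14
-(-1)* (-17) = -17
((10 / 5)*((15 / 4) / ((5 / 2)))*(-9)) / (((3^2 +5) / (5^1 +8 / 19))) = -2781 / 266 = -10.45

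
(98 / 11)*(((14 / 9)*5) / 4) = 1715 / 99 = 17.32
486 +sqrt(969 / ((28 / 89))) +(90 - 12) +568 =1187.50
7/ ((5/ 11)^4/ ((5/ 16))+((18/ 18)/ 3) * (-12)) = -102487/ 56564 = -1.81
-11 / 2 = -5.50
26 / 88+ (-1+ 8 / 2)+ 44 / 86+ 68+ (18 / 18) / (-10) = 678349 / 9460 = 71.71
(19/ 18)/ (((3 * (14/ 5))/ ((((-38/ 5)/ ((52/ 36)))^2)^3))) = 281505239019792/ 105586446875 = 2666.11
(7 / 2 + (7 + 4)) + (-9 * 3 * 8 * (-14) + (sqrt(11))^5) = 3439.81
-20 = -20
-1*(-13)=13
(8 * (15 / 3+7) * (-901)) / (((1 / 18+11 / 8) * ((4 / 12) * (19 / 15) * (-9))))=31138560 / 1957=15911.37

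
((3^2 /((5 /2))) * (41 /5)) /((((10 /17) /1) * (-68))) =-369 /500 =-0.74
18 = 18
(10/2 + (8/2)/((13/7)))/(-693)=-31/3003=-0.01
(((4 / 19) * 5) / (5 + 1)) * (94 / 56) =0.29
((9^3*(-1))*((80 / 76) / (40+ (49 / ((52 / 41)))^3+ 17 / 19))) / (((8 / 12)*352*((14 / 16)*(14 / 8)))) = -3075096960 / 83097899643913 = -0.00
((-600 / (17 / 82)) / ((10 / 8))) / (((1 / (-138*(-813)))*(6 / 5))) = -3679963200 / 17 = -216468423.53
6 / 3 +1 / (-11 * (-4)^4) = 5631 / 2816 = 2.00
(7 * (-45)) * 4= -1260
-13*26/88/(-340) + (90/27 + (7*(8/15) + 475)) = 21635659/44880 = 482.08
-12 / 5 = -2.40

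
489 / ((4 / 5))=2445 / 4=611.25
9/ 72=1/ 8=0.12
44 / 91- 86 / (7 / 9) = -10018 / 91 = -110.09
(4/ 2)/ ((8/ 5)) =5/ 4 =1.25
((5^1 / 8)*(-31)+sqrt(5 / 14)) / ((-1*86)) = 155 / 688 - sqrt(70) / 1204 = 0.22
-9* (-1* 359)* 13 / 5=42003 / 5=8400.60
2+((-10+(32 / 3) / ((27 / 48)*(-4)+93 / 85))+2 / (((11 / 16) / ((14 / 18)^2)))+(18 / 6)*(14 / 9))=-1260782 / 116721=-10.80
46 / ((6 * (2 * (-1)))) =-23 / 6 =-3.83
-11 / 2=-5.50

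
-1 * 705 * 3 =-2115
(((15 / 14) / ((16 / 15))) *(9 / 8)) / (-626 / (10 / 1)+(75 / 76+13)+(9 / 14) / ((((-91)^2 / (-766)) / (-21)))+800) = 227579625 / 151576234688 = 0.00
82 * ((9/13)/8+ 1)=4633/52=89.10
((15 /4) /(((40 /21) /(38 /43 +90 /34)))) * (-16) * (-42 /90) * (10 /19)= 379407 /13889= 27.32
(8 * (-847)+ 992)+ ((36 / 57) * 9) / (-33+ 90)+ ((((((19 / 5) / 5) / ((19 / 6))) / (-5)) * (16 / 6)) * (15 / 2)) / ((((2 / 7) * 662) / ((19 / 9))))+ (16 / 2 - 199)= -53546106701 / 8961825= -5974.91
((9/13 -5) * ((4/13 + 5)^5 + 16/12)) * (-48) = 4205446980224/4826809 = 871268.57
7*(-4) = -28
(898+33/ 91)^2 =6683226001/ 8281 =807055.43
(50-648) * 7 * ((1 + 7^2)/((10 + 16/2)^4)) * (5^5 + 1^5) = -27261325/4374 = -6232.58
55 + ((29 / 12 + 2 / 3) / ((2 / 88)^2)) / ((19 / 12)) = 72677 / 19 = 3825.11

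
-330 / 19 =-17.37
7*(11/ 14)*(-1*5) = -55/ 2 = -27.50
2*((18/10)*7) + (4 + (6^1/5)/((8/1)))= 587/20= 29.35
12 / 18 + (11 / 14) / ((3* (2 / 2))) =13 / 14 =0.93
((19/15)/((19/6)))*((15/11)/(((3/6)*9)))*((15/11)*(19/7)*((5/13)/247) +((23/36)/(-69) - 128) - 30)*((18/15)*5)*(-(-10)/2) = -2220587450/3864861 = -574.56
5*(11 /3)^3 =6655 /27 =246.48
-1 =-1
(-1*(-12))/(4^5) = 3/256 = 0.01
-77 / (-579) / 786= 77 / 455094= 0.00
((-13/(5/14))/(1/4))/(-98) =52/35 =1.49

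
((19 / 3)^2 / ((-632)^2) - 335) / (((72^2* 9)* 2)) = -1204262999 / 335439470592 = -0.00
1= 1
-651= -651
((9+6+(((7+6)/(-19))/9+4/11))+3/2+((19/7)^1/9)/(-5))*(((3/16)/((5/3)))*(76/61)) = 2202483/939400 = 2.34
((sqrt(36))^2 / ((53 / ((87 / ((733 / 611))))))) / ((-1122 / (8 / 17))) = -0.02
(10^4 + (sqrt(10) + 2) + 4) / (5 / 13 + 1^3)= 13*sqrt(10) / 18 + 65039 / 9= 7228.84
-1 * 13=-13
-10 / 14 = -5 / 7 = -0.71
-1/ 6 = -0.17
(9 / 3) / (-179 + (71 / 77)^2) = -17787 / 1056250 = -0.02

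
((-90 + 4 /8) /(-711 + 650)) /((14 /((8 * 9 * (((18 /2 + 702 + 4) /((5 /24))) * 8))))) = 88463232 /427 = 207173.85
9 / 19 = 0.47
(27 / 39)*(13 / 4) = 9 / 4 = 2.25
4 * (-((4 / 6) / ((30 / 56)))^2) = -12544 / 2025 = -6.19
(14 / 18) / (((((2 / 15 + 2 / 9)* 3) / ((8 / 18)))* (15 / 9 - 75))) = -7 / 1584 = -0.00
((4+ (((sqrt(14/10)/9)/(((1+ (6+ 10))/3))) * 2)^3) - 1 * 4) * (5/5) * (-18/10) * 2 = -112 * sqrt(35)/1842375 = -0.00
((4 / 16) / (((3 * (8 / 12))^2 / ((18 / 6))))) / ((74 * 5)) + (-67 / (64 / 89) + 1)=-1091309 / 11840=-92.17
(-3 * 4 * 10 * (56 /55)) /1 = -1344 /11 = -122.18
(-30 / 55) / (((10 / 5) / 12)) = -36 / 11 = -3.27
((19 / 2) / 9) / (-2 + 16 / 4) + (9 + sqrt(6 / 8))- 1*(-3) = sqrt(3) / 2 + 451 / 36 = 13.39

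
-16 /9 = -1.78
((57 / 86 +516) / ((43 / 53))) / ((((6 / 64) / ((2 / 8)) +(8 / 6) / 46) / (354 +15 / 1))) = 239837425956 / 412327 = 581668.01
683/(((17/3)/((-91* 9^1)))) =-1678131/17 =-98713.59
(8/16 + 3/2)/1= 2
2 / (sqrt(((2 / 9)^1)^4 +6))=81 * sqrt(39382) / 19691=0.82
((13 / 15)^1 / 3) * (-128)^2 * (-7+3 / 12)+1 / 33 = -5271547 / 165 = -31948.77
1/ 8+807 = 6457/ 8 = 807.12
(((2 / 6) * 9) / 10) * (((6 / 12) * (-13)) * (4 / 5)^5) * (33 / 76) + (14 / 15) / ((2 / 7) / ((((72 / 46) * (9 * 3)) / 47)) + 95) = -25766916228 / 96267953125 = -0.27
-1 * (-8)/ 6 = 4/ 3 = 1.33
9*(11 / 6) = 33 / 2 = 16.50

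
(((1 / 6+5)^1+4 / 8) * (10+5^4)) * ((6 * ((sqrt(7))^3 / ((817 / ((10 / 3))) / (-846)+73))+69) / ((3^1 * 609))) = 20294600 * sqrt(7) / 17838741+248285 / 1827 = 138.91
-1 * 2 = -2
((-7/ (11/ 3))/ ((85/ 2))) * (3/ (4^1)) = -63/ 1870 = -0.03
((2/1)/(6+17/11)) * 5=110/83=1.33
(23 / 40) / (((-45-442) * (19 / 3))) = -69 / 370120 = -0.00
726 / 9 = 242 / 3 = 80.67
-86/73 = -1.18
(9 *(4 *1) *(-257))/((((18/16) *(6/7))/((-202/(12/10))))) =14535920/9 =1615102.22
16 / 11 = 1.45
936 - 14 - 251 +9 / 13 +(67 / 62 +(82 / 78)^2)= 63548057 / 94302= 673.88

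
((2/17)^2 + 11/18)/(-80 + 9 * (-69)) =-3251/3646602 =-0.00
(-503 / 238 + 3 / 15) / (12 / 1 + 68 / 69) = -157113 / 1066240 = -0.15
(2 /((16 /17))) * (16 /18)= 17 /9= 1.89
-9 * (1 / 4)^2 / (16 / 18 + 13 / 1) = -81 / 2000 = -0.04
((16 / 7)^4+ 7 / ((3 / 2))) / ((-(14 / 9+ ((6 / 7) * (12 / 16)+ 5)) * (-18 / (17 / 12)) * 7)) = 1956887 / 39198726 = 0.05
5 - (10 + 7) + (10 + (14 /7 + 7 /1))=7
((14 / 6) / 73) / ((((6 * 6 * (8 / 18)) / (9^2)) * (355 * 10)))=189 / 4146400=0.00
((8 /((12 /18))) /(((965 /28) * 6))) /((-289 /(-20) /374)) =4928 /3281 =1.50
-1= -1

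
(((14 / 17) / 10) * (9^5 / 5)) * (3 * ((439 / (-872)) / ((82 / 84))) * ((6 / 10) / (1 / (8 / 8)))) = -34295482053 / 37986500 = -902.83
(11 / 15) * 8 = 88 / 15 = 5.87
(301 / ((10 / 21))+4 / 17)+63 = 118207 / 170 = 695.34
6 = 6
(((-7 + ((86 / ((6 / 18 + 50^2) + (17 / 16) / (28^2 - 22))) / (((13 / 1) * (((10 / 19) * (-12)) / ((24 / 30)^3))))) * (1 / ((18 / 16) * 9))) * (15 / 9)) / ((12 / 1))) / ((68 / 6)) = -140436775653739 / 1637086601943000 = -0.09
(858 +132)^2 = 980100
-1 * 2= -2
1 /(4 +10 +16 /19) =19 /282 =0.07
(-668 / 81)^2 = 446224 / 6561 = 68.01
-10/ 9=-1.11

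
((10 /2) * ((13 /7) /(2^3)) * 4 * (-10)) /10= -65 /14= -4.64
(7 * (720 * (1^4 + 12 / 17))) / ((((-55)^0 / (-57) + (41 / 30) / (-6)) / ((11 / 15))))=-366569280 / 14263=-25700.71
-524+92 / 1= -432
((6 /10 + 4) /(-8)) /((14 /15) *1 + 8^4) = -69 /491632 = -0.00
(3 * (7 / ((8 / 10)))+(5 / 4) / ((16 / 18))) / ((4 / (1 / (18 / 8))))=295 / 96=3.07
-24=-24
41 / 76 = 0.54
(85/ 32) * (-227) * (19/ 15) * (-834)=10191619/ 16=636976.19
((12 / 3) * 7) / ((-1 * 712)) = -7 / 178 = -0.04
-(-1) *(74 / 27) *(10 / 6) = 370 / 81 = 4.57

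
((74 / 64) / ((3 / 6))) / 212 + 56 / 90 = 96641 / 152640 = 0.63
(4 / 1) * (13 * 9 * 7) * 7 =22932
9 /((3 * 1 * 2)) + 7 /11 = 47 /22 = 2.14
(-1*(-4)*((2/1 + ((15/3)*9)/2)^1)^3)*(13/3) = 1529437/6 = 254906.17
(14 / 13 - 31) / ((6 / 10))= -1945 / 39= -49.87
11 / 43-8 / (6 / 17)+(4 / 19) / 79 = -4338875 / 193629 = -22.41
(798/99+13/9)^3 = 833237621/970299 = 858.74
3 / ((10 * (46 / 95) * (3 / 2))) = 19 / 46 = 0.41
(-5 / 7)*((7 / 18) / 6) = -5 / 108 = -0.05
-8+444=436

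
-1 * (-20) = 20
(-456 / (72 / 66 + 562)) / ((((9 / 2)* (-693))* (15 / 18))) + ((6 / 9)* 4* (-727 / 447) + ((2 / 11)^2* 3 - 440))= -411230282756 / 925699005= -444.24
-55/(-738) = 55/738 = 0.07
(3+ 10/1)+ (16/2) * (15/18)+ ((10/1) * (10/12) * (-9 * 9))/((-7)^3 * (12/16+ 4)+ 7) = 43439/2163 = 20.08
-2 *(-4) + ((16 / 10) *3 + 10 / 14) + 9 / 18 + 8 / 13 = 13313 / 910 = 14.63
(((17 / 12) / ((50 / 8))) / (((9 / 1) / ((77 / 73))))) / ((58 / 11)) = 14399 / 2857950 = 0.01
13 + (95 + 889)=997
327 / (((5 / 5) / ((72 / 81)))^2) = 6976 / 27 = 258.37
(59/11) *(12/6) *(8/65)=944/715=1.32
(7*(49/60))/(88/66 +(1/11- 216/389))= 1467697/223100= 6.58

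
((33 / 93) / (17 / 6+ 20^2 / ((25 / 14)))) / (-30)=-11 / 210955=-0.00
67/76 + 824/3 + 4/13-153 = 364145/2964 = 122.86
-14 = -14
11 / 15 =0.73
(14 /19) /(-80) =-7 /760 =-0.01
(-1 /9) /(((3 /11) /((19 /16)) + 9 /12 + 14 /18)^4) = -356084146116864 /30571728336457441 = -0.01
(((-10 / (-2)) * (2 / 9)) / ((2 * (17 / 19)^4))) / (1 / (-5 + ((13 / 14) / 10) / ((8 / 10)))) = -356427935 / 84189168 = -4.23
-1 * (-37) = 37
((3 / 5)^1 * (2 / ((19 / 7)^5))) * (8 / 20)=201684 / 61902475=0.00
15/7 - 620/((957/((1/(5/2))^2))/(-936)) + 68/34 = 1129519/11165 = 101.17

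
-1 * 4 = -4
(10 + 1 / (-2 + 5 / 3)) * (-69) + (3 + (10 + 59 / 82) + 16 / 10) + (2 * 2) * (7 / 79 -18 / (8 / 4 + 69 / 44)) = -2479072007 / 5085230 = -487.50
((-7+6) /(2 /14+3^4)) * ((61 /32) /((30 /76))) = -8113 /136320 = -0.06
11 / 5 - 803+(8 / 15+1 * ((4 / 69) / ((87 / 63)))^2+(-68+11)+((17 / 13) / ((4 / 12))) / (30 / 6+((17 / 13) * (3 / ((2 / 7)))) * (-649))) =-1324729970847803 / 1545297472605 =-857.27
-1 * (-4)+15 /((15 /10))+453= 467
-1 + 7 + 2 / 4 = 13 / 2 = 6.50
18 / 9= 2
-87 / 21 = -29 / 7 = -4.14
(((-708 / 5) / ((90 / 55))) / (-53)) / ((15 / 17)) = 22066 / 11925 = 1.85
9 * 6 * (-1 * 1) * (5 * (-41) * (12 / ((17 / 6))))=797040 / 17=46884.71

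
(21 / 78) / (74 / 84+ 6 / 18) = 49 / 221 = 0.22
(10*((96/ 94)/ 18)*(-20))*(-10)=16000/ 141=113.48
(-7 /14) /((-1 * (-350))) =-1 /700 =-0.00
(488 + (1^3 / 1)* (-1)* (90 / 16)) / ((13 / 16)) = 7718 / 13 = 593.69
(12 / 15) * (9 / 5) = 36 / 25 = 1.44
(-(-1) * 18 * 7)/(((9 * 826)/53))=53/59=0.90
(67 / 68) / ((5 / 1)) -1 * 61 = -20673 / 340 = -60.80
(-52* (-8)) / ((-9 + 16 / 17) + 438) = 7072 / 7309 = 0.97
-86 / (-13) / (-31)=-0.21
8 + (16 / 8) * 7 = 22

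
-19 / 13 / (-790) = 19 / 10270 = 0.00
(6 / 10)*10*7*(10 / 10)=42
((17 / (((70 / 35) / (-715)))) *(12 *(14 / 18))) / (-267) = 170170 / 801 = 212.45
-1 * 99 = -99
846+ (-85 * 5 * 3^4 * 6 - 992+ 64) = -206632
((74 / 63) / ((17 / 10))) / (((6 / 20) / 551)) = 4077400 / 3213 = 1269.03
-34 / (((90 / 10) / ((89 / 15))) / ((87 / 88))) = -43877 / 1980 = -22.16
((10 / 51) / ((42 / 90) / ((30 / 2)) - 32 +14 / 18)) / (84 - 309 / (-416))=-52000 / 700982403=-0.00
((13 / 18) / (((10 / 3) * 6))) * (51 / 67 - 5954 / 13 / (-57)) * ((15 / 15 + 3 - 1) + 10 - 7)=436709 / 229140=1.91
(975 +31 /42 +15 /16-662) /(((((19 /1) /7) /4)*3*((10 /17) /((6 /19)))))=1797427 /21660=82.98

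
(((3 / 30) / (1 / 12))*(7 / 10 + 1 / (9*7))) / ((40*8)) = 451 / 168000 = 0.00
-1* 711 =-711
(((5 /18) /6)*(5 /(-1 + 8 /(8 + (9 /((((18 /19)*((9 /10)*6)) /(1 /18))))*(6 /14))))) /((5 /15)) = -91195 /684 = -133.33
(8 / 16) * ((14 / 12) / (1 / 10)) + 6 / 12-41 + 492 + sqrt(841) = 1459 / 3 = 486.33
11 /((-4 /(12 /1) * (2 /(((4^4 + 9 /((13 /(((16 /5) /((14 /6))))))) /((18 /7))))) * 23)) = -321508 /4485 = -71.69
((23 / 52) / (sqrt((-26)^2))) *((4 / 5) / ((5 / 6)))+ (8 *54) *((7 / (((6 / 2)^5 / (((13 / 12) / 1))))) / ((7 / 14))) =3077663 / 114075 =26.98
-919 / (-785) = 919 / 785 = 1.17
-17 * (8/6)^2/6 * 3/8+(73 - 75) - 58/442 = -7996/1989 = -4.02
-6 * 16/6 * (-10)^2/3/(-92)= 400/69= 5.80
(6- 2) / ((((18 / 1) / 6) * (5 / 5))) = 4 / 3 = 1.33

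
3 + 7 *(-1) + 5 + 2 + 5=8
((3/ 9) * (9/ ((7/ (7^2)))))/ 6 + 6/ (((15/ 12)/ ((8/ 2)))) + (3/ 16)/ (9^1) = 5453/ 240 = 22.72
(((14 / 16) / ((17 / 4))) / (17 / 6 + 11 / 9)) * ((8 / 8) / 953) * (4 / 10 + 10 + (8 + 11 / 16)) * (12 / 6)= 96201 / 47306920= 0.00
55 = 55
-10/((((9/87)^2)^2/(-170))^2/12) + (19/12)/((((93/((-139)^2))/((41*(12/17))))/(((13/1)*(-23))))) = -304756121013491113289/1152549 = -264419231645241.21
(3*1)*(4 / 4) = 3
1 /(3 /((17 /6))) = 17 /18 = 0.94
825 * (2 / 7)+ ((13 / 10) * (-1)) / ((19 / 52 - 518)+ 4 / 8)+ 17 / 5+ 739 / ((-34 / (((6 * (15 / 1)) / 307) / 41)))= 9625069561356 / 40278765023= 238.96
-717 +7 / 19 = -13616 / 19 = -716.63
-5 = -5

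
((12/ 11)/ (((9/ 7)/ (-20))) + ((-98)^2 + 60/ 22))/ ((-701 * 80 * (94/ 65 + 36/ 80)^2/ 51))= -267410390/ 110244167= -2.43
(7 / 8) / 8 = 7 / 64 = 0.11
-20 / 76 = -5 / 19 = -0.26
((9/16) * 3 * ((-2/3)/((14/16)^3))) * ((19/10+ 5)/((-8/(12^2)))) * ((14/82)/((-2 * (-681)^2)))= -19872/517608805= -0.00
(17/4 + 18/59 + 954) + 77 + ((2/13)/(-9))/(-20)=142968853/138060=1035.56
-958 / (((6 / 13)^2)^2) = -21112.22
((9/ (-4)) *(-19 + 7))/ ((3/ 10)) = 90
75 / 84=25 / 28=0.89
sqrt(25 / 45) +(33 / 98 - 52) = -5063 / 98 +sqrt(5) / 3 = -50.92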